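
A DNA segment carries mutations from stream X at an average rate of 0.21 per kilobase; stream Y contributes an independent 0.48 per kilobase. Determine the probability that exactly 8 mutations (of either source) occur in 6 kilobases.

Independent Poisson processes superpose: combined rate λ = 0.21 + 0.48 = 0.69 per kilobase.
Over the interval, μ = 0.69 × 6 = 4.14 (6 kilobases).
P(N = 8) = e^(−4.14) · 4.14^8/8! ≈ 0.0341.

0.0341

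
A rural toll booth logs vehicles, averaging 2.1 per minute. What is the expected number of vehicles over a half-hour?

E[N] = λt = 2.1 × 30 = 63 (a half-hour = 30 minutes).

63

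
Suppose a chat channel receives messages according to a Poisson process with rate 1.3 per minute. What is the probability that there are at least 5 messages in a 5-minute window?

Over the interval, μ = 1.3 × 5 = 6.5 (a 5-minute window = 5 minutes).
P(N ≥ 5) = 1 − P(N ≤ 4) = 1 − Σ_{j=0}^{4} e^(−μ) μ^j/j! ≈ 0.7763.

0.7763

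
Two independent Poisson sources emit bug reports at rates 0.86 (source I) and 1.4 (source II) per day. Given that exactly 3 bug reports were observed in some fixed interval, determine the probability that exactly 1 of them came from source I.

0.4381

Given the total, each event is independently from source I with probability p = λ_I/(λ_I+λ_II) = 0.86/2.26 ≈ 0.3805.
So K ~ Binomial(3, 0.86/2.26): P(K = 1) = C(3,1) · (0.86/2.26)^1 · (1.4/2.26)^2 ≈ 0.4381.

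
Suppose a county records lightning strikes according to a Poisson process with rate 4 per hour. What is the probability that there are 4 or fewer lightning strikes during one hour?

0.6288

With mean μ = 4 per hour,
P(N ≤ 4) = Σ_{j=0}^{4} e^(−μ) μ^j/j! ≈ 0.6288.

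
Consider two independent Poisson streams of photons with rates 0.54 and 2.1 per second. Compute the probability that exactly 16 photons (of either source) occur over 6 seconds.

0.0991

Independent Poisson processes superpose: combined rate λ = 0.54 + 2.1 = 2.64 per second.
Over the interval, μ = 2.64 × 6 = 15.84 (6 seconds).
P(N = 16) = e^(−15.84) · 15.84^16/16! ≈ 0.0991.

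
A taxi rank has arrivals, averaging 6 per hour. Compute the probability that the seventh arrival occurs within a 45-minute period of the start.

Over the interval, μ = 6 × 0.75 = 4.5 (a 45-minute period = 0.75 hours).
The seventh arrival falls in the interval iff at least 7 events occur there: P(S_7 ≤ t) = P(N ≥ 7) = 1 − P(N ≤ 6) ≈ 0.1689.

0.1689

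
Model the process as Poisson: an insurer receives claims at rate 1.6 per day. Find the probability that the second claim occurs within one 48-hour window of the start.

0.8288

Over the interval, μ = 1.6 × 2 = 3.2 (a 48-hour window = 2 days).
The second arrival falls in the interval iff at least 2 events occur there: P(S_2 ≤ t) = P(N ≥ 2) = 1 − P(N ≤ 1) ≈ 0.8288.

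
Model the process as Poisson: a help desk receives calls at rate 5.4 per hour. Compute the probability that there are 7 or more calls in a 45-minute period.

Over the interval, μ = 5.4 × 0.75 = 4.05 (a 45-minute period = 0.75 hours).
P(N ≥ 7) = 1 − P(N ≤ 6) = 1 − Σ_{j=0}^{6} e^(−μ) μ^j/j! ≈ 0.1159.

0.1159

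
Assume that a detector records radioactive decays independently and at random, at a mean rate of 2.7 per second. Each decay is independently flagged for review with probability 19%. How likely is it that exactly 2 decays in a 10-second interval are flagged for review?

Thinning: the decays that are flagged for review themselves form a Poisson process with rate 0.19 × 2.7 = 0.513 per second.
Over the interval, μ = 0.513 × 10 = 5.13 (a 10-second interval = 10 seconds).
P(N = 2) = e^(−5.13) · 5.13^2/2! ≈ 0.0779.

0.0779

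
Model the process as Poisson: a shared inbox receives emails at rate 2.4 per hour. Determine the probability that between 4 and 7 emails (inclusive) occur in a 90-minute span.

0.4540

Over the interval, μ = 2.4 × 1.5 = 3.6 (a 90-minute span = 1.5 hours).
P(4 ≤ N ≤ 7) = Σ_{j=4}^{7} e^(−3.6) · 3.6^j/j! ≈ 0.4540.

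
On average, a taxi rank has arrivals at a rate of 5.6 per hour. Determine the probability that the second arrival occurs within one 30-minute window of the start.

Over the interval, μ = 5.6 × 0.5 = 2.8 (a 30-minute window = 0.5 hours).
The second arrival falls in the interval iff at least 2 events occur there: P(S_2 ≤ t) = P(N ≥ 2) = 1 − P(N ≤ 1) ≈ 0.7689.

0.7689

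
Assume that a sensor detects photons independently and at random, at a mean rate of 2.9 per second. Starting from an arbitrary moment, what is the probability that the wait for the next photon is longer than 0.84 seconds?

0.0875

The wait for the next event is exponential with rate λ = 2.9 per second.
P(T > 0.84) = e^(−λt) = e^(−2.9 × 0.84) = e^(−2.436) ≈ 0.0875.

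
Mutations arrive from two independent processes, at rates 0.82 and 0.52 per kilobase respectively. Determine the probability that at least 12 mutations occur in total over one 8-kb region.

Independent Poisson processes superpose: combined rate λ = 0.82 + 0.52 = 1.34 per kilobase.
Over the interval, μ = 1.34 × 8 = 10.72 (an 8-kb region = 8 kilobases).
P(N ≥ 12) = 1 − P(N ≤ 11) ≈ 0.3873.

0.3873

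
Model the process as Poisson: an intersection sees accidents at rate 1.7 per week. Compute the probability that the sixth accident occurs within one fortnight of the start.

Over the interval, μ = 1.7 × 2 = 3.4 (a fortnight = 2 weeks).
The sixth arrival falls in the interval iff at least 6 events occur there: P(S_6 ≤ t) = P(N ≥ 6) = 1 − P(N ≤ 5) ≈ 0.1295.

0.1295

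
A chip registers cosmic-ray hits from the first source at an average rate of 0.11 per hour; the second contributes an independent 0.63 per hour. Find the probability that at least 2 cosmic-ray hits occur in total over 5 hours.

Independent Poisson processes superpose: combined rate λ = 0.11 + 0.63 = 0.74 per hour.
Over the interval, μ = 0.74 × 5 = 3.7 (5 hours).
P(N ≥ 2) = 1 − P(N ≤ 1) ≈ 0.8838.

0.8838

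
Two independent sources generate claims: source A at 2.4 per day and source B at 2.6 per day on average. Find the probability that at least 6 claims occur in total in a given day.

0.3840

Independent Poisson processes superpose: combined rate λ = 2.4 + 2.6 = 5 per day.
So μ = 5.
P(N ≥ 6) = 1 − P(N ≤ 5) ≈ 0.3840.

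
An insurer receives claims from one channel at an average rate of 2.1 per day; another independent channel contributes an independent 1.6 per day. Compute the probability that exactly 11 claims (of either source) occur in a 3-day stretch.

0.1193

Independent Poisson processes superpose: combined rate λ = 2.1 + 1.6 = 3.7 per day.
Over the interval, μ = 3.7 × 3 = 11.1 (a 3-day stretch = 3 days).
P(N = 11) = e^(−11.1) · 11.1^11/11! ≈ 0.1193.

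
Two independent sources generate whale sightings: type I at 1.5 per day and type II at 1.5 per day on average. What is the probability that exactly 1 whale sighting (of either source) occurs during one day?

Independent Poisson processes superpose: combined rate λ = 1.5 + 1.5 = 3 per day.
So μ = 3.
P(N = 1) = e^(−3) · 3^1/1! ≈ 0.1494.

0.1494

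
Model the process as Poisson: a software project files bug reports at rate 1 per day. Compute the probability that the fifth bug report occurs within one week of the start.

0.8270

Over the interval, μ = 1 × 7 = 7 (a week = 7 days).
The fifth arrival falls in the interval iff at least 5 events occur there: P(S_5 ≤ t) = P(N ≥ 5) = 1 − P(N ≤ 4) ≈ 0.8270.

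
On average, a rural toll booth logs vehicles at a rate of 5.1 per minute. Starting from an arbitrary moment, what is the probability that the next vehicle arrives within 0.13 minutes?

Inter-arrival times are exponential with rate λ = 5.1 per minute.
P(T ≤ 0.13) = 1 − e^(−λt) = 1 − e^(−5.1 × 0.13) = 1 − e^(−0.663) ≈ 0.4847.

0.4847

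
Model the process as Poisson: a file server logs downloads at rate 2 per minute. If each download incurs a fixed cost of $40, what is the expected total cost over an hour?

E[N] = 2 × 60 = 120 (an hour = 60 minutes); E[cost] = 120 × $40 = $4800.

$4800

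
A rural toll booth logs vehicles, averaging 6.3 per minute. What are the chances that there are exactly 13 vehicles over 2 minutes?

Over the interval, μ = 6.3 × 2 = 12.6 (2 minutes).
P(N = 13) = e^(−μ) μ^13/13! = e^(−12.6) · 12.6^13/6227020800 ≈ 0.1093.

0.1093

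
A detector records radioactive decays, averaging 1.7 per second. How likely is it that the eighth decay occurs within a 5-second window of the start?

0.6144

Over the interval, μ = 1.7 × 5 = 8.5 (a 5-second window = 5 seconds).
The eighth arrival falls in the interval iff at least 8 events occur there: P(S_8 ≤ t) = P(N ≥ 8) = 1 − P(N ≤ 7) ≈ 0.6144.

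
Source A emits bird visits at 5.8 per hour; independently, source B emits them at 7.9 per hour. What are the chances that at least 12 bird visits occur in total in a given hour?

0.7138

Independent Poisson processes superpose: combined rate λ = 5.8 + 7.9 = 13.7 per hour.
So μ = 13.7.
P(N ≥ 12) = 1 − P(N ≤ 11) ≈ 0.7138.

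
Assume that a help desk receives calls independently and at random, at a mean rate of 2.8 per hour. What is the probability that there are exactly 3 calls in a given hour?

With mean μ = 2.8 per hour,
P(N = 3) = e^(−μ) μ^3/3! = e^(−2.8) · 2.8^3/6 ≈ 0.2225.

0.2225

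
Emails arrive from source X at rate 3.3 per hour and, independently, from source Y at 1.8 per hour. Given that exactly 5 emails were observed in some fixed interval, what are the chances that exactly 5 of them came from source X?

0.1134

Given the total, each event is independently from source X with probability p = λ_X/(λ_X+λ_Y) = 3.3/5.1 ≈ 0.6471.
So K ~ Binomial(5, 3.3/5.1): P(K = 5) = C(5,5) · (3.3/5.1)^5 · (1.8/5.1)^0 ≈ 0.1134.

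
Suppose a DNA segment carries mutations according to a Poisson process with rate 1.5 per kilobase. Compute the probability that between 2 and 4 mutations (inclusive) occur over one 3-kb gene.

Over the interval, μ = 1.5 × 3 = 4.5 (a 3-kb gene = 3 kilobases).
P(2 ≤ N ≤ 4) = Σ_{j=2}^{4} e^(−4.5) · 4.5^j/j! ≈ 0.4710.

0.4710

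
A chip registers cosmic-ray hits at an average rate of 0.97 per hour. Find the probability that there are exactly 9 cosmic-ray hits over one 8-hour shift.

Over the interval, μ = 0.97 × 8 = 7.76 (an 8-hour shift = 8 hours).
P(N = 9) = e^(−μ) μ^9/9! = e^(−7.76) · 7.76^9/362880 ≈ 0.1199.

0.1199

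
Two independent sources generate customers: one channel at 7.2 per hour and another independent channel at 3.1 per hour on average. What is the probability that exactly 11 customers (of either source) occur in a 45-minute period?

0.0647

Independent Poisson processes superpose: combined rate λ = 7.2 + 3.1 = 10.3 per hour.
Over the interval, μ = 10.3 × 0.75 = 7.725 (a 45-minute period = 0.75 hours).
P(N = 11) = e^(−7.725) · 7.725^11/11! ≈ 0.0647.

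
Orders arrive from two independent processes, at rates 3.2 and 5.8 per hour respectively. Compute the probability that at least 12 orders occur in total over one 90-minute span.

Independent Poisson processes superpose: combined rate λ = 3.2 + 5.8 = 9 per hour.
Over the interval, μ = 9 × 1.5 = 13.5 (a 90-minute span = 1.5 hours).
P(N ≥ 12) = 1 − P(N ≤ 11) ≈ 0.6955.

0.6955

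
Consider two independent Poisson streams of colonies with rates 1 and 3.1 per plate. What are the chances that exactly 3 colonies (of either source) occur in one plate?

Independent Poisson processes superpose: combined rate λ = 1 + 3.1 = 4.1 per plate.
So μ = 4.1.
P(N = 3) = e^(−4.1) · 4.1^3/3! ≈ 0.1904.

0.1904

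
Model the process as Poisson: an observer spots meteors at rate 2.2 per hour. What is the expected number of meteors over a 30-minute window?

1.1

E[N] = λt = 2.2 × 0.5 = 1.1 (a 30-minute window = 0.5 hours).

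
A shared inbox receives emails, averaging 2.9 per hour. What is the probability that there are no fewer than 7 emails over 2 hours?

Over the interval, μ = 2.9 × 2 = 5.8 (2 hours).
P(N ≥ 7) = 1 − P(N ≤ 6) = 1 − Σ_{j=0}^{6} e^(−μ) μ^j/j! ≈ 0.3616.

0.3616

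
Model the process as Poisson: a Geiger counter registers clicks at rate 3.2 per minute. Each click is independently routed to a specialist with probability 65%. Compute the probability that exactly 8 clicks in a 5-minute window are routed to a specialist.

0.1033

Thinning: the clicks that are routed to a specialist themselves form a Poisson process with rate 0.65 × 3.2 = 2.08 per minute.
Over the interval, μ = 2.08 × 5 = 10.4 (a 5-minute window = 5 minutes).
P(N = 8) = e^(−10.4) · 10.4^8/8! ≈ 0.1033.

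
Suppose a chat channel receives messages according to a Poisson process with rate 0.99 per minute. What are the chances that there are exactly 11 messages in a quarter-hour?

Over the interval, μ = 0.99 × 15 = 14.85 (a quarter-hour = 15 minutes).
P(N = 11) = e^(−μ) μ^11/11! = e^(−14.85) · 14.85^11/39916800 ≈ 0.0690.

0.0690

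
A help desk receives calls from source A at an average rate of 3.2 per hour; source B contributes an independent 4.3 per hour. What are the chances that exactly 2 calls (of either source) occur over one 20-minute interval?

0.2565

Independent Poisson processes superpose: combined rate λ = 3.2 + 4.3 = 7.5 per hour.
Over the interval, μ = 7.5 × 1/3 = 2.5 (a 20-minute interval = 1/3 hours).
P(N = 2) = e^(−2.5) · 2.5^2/2! ≈ 0.2565.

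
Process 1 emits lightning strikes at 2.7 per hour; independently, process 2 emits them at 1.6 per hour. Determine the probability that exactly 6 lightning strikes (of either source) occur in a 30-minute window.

Independent Poisson processes superpose: combined rate λ = 2.7 + 1.6 = 4.3 per hour.
Over the interval, μ = 4.3 × 0.5 = 2.15 (a 30-minute window = 0.5 hours).
P(N = 6) = e^(−2.15) · 2.15^6/6! ≈ 0.0160.

0.0160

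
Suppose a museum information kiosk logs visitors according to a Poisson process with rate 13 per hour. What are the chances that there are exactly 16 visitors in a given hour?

With mean μ = 13 per hour,
P(N = 16) = e^(−μ) μ^16/16! = e^(−13) · 13^16/20922789888000 ≈ 0.0719.

0.0719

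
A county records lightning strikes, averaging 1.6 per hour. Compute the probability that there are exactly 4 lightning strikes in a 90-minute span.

Over the interval, μ = 1.6 × 1.5 = 2.4 (a 90-minute span = 1.5 hours).
P(N = 4) = e^(−μ) μ^4/4! = e^(−2.4) · 2.4^4/24 ≈ 0.1254.

0.1254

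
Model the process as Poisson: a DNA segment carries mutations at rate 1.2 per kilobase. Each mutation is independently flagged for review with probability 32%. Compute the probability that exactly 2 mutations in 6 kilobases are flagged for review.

Thinning: the mutations that are flagged for review themselves form a Poisson process with rate 0.32 × 1.2 = 0.384 per kilobase.
Over the interval, μ = 0.384 × 6 = 2.304 (6 kilobases).
P(N = 2) = e^(−2.304) · 2.304^2/2! ≈ 0.2650.

0.2650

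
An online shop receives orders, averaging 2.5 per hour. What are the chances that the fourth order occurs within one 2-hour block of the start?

Over the interval, μ = 2.5 × 2 = 5 (a 2-hour block = 2 hours).
The fourth arrival falls in the interval iff at least 4 events occur there: P(S_4 ≤ t) = P(N ≥ 4) = 1 − P(N ≤ 3) ≈ 0.7350.

0.7350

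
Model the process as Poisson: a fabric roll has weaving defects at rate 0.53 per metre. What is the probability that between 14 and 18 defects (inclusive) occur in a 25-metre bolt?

Over the interval, μ = 0.53 × 25 = 13.25 (a 25-metre bolt = 25 metres).
P(14 ≤ N ≤ 18) = Σ_{j=14}^{18} e^(−13.25) · 13.25^j/j! ≈ 0.3742.

0.3742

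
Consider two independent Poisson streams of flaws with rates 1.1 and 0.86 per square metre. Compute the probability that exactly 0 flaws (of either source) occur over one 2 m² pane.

0.0198

Independent Poisson processes superpose: combined rate λ = 1.1 + 0.86 = 1.96 per square metre.
Over the interval, μ = 1.96 × 2 = 3.92 (a 2 m² pane = 2 square metres).
P(N = 0) = e^(−3.92) · 3.92^0/0! ≈ 0.0198.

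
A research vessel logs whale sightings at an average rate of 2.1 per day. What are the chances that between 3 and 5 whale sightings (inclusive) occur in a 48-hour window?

0.5429

Over the interval, μ = 2.1 × 2 = 4.2 (a 48-hour window = 2 days).
P(3 ≤ N ≤ 5) = Σ_{j=3}^{5} e^(−4.2) · 4.2^j/j! ≈ 0.5429.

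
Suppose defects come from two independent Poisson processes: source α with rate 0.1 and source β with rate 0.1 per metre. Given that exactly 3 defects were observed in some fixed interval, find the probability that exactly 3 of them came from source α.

0.1250

Given the total, each event is independently from source α with probability p = λ_α/(λ_α+λ_β) = 0.1/0.2 = 0.5000.
So K ~ Binomial(3, 0.1/0.2): P(K = 3) = C(3,3) · (0.1/0.2)^3 · (0.1/0.2)^0 ≈ 0.1250.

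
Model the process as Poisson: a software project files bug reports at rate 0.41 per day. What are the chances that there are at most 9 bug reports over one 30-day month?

0.2172

Over the interval, μ = 0.41 × 30 = 12.3 (a 30-day month = 30 days).
P(N ≤ 9) = Σ_{j=0}^{9} e^(−μ) μ^j/j! ≈ 0.2172.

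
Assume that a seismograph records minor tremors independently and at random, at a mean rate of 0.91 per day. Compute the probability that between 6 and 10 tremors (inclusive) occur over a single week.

Over the interval, μ = 0.91 × 7 = 6.37 (a week = 7 days).
P(6 ≤ N ≤ 10) = Σ_{j=6}^{10} e^(−6.37) · 6.37^j/j! ≈ 0.5519.

0.5519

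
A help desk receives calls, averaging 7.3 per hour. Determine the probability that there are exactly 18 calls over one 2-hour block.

Over the interval, μ = 7.3 × 2 = 14.6 (a 2-hour block = 2 hours).
P(N = 18) = e^(−μ) μ^18/18! = e^(−14.6) · 14.6^18/6402373705728000 ≈ 0.0648.

0.0648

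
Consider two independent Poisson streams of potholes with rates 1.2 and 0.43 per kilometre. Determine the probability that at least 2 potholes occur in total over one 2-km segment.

Independent Poisson processes superpose: combined rate λ = 1.2 + 0.43 = 1.63 per kilometre.
Over the interval, μ = 1.63 × 2 = 3.26 (a 2-km segment = 2 kilometres).
P(N ≥ 2) = 1 − P(N ≤ 1) ≈ 0.8365.

0.8365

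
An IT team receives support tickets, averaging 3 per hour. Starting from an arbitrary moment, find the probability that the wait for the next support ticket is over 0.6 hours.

0.1653

The wait for the next event is exponential with rate λ = 3 per hour.
P(T > 0.6) = e^(−λt) = e^(−3 × 0.6) = e^(−1.8) ≈ 0.1653.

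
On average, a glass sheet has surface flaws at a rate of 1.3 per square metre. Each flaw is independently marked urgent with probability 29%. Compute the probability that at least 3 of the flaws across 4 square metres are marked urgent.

Thinning: the flaws that are marked urgent themselves form a Poisson process with rate 0.29 × 1.3 = 0.377 per square metre.
Over the interval, μ = 0.377 × 4 = 1.508 (4 square metres).
P(N ≥ 3) = 1 − P(N ≤ 2) ≈ 0.1932.

0.1932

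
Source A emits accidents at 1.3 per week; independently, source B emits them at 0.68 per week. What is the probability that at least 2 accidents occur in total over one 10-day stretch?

0.7737

Independent Poisson processes superpose: combined rate λ = 1.3 + 0.68 = 1.98 per week.
Over the interval, μ = 1.98 × 10/7 ≈ 2.82857 (a 10-day stretch = 10/7 weeks).
P(N ≥ 2) = 1 − P(N ≤ 1) ≈ 0.7737.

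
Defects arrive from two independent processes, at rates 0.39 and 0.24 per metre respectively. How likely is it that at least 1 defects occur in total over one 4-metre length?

Independent Poisson processes superpose: combined rate λ = 0.39 + 0.24 = 0.63 per metre.
Over the interval, μ = 0.63 × 4 = 2.52 (a 4-metre length = 4 metres).
P(N ≥ 1) = 1 − P(N ≤ 0) ≈ 0.9195.

0.9195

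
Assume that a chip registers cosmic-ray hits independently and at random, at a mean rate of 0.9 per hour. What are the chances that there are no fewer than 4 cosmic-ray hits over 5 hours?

Over the interval, μ = 0.9 × 5 = 4.5 (5 hours).
P(N ≥ 4) = 1 − P(N ≤ 3) = 1 − Σ_{j=0}^{3} e^(−μ) μ^j/j! ≈ 0.6577.

0.6577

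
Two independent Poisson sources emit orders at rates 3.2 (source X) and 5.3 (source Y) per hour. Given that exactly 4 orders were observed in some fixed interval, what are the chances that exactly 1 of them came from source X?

0.3651

Given the total, each event is independently from source X with probability p = λ_X/(λ_X+λ_Y) = 3.2/8.5 ≈ 0.3765.
So K ~ Binomial(4, 3.2/8.5): P(K = 1) = C(4,1) · (3.2/8.5)^1 · (5.3/8.5)^3 ≈ 0.3651.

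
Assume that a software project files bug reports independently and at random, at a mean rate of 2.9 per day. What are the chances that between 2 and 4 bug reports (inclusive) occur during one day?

0.6172

With mean μ = 2.9 per day,
P(2 ≤ N ≤ 4) = Σ_{j=2}^{4} e^(−2.9) · 2.9^j/j! ≈ 0.6172.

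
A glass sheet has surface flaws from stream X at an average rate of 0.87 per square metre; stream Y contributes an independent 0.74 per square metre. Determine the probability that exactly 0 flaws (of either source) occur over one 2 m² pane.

0.0400

Independent Poisson processes superpose: combined rate λ = 0.87 + 0.74 = 1.61 per square metre.
Over the interval, μ = 1.61 × 2 = 3.22 (a 2 m² pane = 2 square metres).
P(N = 0) = e^(−3.22) · 3.22^0/0! ≈ 0.0400.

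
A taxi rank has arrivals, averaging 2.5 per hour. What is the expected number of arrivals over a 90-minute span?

3.75

E[N] = λt = 2.5 × 1.5 = 3.75 (a 90-minute span = 1.5 hours).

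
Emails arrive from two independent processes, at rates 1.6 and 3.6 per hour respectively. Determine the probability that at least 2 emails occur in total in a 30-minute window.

Independent Poisson processes superpose: combined rate λ = 1.6 + 3.6 = 5.2 per hour.
Over the interval, μ = 5.2 × 0.5 = 2.6 (a 30-minute window = 0.5 hours).
P(N ≥ 2) = 1 − P(N ≤ 1) ≈ 0.7326.

0.7326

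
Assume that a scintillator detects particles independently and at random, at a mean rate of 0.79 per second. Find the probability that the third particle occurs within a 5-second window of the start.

0.7545

Over the interval, μ = 0.79 × 5 = 3.95 (a 5-second window = 5 seconds).
The third arrival falls in the interval iff at least 3 events occur there: P(S_3 ≤ t) = P(N ≥ 3) = 1 − P(N ≤ 2) ≈ 0.7545.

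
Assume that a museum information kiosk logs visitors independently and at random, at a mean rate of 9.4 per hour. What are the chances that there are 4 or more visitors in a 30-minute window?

Over the interval, μ = 9.4 × 0.5 = 4.7 (a 30-minute window = 0.5 hours).
P(N ≥ 4) = 1 − P(N ≤ 3) = 1 − Σ_{j=0}^{3} e^(−μ) μ^j/j! ≈ 0.6903.

0.6903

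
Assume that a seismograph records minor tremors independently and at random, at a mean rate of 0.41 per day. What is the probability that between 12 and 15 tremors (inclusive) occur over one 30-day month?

Over the interval, μ = 0.41 × 30 = 12.3 (a 30-day month = 30 days).
P(12 ≤ N ≤ 15) = Σ_{j=12}^{15} e^(−12.3) · 12.3^j/j! ≈ 0.3941.

0.3941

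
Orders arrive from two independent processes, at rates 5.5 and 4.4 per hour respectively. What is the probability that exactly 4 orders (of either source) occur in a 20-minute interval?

Independent Poisson processes superpose: combined rate λ = 5.5 + 4.4 = 9.9 per hour.
Over the interval, μ = 9.9 × 1/3 = 3.3 (a 20-minute interval = 1/3 hours).
P(N = 4) = e^(−3.3) · 3.3^4/4! ≈ 0.1823.

0.1823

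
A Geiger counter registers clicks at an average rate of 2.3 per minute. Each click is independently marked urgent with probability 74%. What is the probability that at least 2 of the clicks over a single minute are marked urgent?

Thinning: the clicks that are marked urgent themselves form a Poisson process with rate 0.74 × 2.3 = 1.702 per minute.
So μ = 1.702.
P(N ≥ 2) = 1 − P(N ≤ 1) ≈ 0.5074.

0.5074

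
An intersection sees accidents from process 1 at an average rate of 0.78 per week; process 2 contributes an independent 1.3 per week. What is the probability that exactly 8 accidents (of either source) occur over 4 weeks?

Independent Poisson processes superpose: combined rate λ = 0.78 + 1.3 = 2.08 per week.
Over the interval, μ = 2.08 × 4 = 8.32 (4 weeks).
P(N = 8) = e^(−8.32) · 8.32^8/8! ≈ 0.1387.

0.1387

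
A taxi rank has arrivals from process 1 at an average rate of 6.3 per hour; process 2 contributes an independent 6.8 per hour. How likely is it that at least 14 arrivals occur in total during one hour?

0.4379

Independent Poisson processes superpose: combined rate λ = 6.3 + 6.8 = 13.1 per hour.
So μ = 13.1.
P(N ≥ 14) = 1 − P(N ≤ 13) ≈ 0.4379.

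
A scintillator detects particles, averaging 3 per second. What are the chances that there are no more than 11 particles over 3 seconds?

Over the interval, μ = 3 × 3 = 9 (3 seconds).
P(N ≤ 11) = Σ_{j=0}^{11} e^(−μ) μ^j/j! ≈ 0.8030.

0.8030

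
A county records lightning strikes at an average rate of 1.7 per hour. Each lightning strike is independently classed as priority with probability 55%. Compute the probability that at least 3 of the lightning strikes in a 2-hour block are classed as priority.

Thinning: the lightning strikes that are classed as priority themselves form a Poisson process with rate 0.55 × 1.7 = 0.935 per hour.
Over the interval, μ = 0.935 × 2 = 1.87 (a 2-hour block = 2 hours).
P(N ≥ 3) = 1 − P(N ≤ 2) ≈ 0.2882.

0.2882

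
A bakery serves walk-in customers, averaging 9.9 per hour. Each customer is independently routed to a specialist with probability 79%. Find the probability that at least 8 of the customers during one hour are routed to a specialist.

0.5218

Thinning: the customers that are routed to a specialist themselves form a Poisson process with rate 0.79 × 9.9 = 7.821 per hour.
So μ = 7.821.
P(N ≥ 8) = 1 − P(N ≤ 7) ≈ 0.5218.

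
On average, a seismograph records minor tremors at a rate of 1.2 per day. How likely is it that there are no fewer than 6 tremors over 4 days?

Over the interval, μ = 1.2 × 4 = 4.8 (4 days).
P(N ≥ 6) = 1 − P(N ≤ 5) = 1 − Σ_{j=0}^{5} e^(−μ) μ^j/j! ≈ 0.3490.

0.3490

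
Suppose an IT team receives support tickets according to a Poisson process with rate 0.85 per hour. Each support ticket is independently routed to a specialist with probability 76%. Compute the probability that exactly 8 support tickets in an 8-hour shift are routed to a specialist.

0.0719

Thinning: the support tickets that are routed to a specialist themselves form a Poisson process with rate 0.76 × 0.85 = 0.646 per hour.
Over the interval, μ = 0.646 × 8 = 5.168 (an 8-hour shift = 8 hours).
P(N = 8) = e^(−5.168) · 5.168^8/8! ≈ 0.0719.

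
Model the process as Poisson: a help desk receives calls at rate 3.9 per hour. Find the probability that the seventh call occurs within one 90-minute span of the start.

0.3696

Over the interval, μ = 3.9 × 1.5 = 5.85 (a 90-minute span = 1.5 hours).
The seventh arrival falls in the interval iff at least 7 events occur there: P(S_7 ≤ t) = P(N ≥ 7) = 1 − P(N ≤ 6) ≈ 0.3696.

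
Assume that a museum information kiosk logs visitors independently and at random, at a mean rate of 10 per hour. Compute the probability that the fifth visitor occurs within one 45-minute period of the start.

0.8679

Over the interval, μ = 10 × 0.75 = 7.5 (a 45-minute period = 0.75 hours).
The fifth arrival falls in the interval iff at least 5 events occur there: P(S_5 ≤ t) = P(N ≥ 5) = 1 − P(N ≤ 4) ≈ 0.8679.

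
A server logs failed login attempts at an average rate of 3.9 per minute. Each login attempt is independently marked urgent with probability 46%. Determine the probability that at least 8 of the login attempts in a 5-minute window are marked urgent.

Thinning: the login attempts that are marked urgent themselves form a Poisson process with rate 0.46 × 3.9 = 1.794 per minute.
Over the interval, μ = 1.794 × 5 = 8.97 (a 5-minute window = 5 minutes).
P(N ≥ 8) = 1 − P(N ≤ 7) ≈ 0.6726.

0.6726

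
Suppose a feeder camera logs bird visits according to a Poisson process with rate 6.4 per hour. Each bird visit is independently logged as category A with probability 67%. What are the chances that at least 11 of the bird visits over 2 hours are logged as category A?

0.2451

Thinning: the bird visits that are logged as category A themselves form a Poisson process with rate 0.67 × 6.4 = 4.288 per hour.
Over the interval, μ = 4.288 × 2 = 8.576 (2 hours).
P(N ≥ 11) = 1 − P(N ≤ 10) ≈ 0.2451.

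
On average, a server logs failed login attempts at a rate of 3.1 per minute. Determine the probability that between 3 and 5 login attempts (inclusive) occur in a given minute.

With mean μ = 3.1 per minute,
P(3 ≤ N ≤ 5) = Σ_{j=3}^{5} e^(−3.1) · 3.1^j/j! ≈ 0.5045.

0.5045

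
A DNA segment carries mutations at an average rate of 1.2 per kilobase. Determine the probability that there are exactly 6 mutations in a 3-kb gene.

Over the interval, μ = 1.2 × 3 = 3.6 (a 3-kb gene = 3 kilobases).
P(N = 6) = e^(−μ) μ^6/6! = e^(−3.6) · 3.6^6/720 ≈ 0.0826.

0.0826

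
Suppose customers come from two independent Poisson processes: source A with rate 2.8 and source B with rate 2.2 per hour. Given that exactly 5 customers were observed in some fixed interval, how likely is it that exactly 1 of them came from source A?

0.1049

Given the total, each event is independently from source A with probability p = λ_A/(λ_A+λ_B) = 2.8/5 = 0.5600.
So K ~ Binomial(5, 2.8/5): P(K = 1) = C(5,1) · (2.8/5)^1 · (2.2/5)^4 ≈ 0.1049.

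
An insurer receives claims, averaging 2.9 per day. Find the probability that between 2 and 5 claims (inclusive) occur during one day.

0.7112

With mean μ = 2.9 per day,
P(2 ≤ N ≤ 5) = Σ_{j=2}^{5} e^(−2.9) · 2.9^j/j! ≈ 0.7112.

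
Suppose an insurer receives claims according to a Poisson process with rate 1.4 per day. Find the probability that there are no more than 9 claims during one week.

Over the interval, μ = 1.4 × 7 = 9.8 (a week = 7 days).
P(N ≤ 9) = Σ_{j=0}^{9} e^(−μ) μ^j/j! ≈ 0.4832.

0.4832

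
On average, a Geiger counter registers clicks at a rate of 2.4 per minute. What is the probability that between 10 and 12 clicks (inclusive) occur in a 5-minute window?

Over the interval, μ = 2.4 × 5 = 12 (a 5-minute window = 5 minutes).
P(10 ≤ N ≤ 12) = Σ_{j=10}^{12} e^(−12) · 12^j/j! ≈ 0.3336.

0.3336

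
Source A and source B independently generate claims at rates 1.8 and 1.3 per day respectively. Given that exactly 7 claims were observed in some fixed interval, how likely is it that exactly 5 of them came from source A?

0.2437

Given the total, each event is independently from source A with probability p = λ_A/(λ_A+λ_B) = 1.8/3.1 ≈ 0.5806.
So K ~ Binomial(7, 1.8/3.1): P(K = 5) = C(7,5) · (1.8/3.1)^5 · (1.3/3.1)^2 ≈ 0.2437.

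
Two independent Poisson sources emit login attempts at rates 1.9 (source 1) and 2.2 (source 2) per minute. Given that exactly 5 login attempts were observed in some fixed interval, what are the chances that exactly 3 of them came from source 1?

Given the total, each event is independently from source 1 with probability p = λ_1/(λ_1+λ_2) = 1.9/4.1 ≈ 0.4634.
So K ~ Binomial(5, 1.9/4.1): P(K = 3) = C(5,3) · (1.9/4.1)^3 · (2.2/4.1)^2 ≈ 0.2865.

0.2865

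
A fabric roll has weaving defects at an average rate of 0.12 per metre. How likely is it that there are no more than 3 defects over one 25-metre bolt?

0.6472

Over the interval, μ = 0.12 × 25 = 3 (a 25-metre bolt = 25 metres).
P(N ≤ 3) = Σ_{j=0}^{3} e^(−μ) μ^j/j! ≈ 0.6472.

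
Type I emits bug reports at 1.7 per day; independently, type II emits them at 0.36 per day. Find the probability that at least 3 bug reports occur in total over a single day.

Independent Poisson processes superpose: combined rate λ = 1.7 + 0.36 = 2.06 per day.
So μ = 2.06.
P(N ≥ 3) = 1 − P(N ≤ 2) ≈ 0.3396.

0.3396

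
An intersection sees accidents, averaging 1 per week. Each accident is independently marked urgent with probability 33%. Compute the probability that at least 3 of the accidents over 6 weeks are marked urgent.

0.3179

Thinning: the accidents that are marked urgent themselves form a Poisson process with rate 0.33 × 1 = 0.33 per week.
Over the interval, μ = 0.33 × 6 = 1.98 (6 weeks).
P(N ≥ 3) = 1 − P(N ≤ 2) ≈ 0.3179.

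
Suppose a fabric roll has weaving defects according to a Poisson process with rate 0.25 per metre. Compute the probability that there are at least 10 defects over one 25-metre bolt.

Over the interval, μ = 0.25 × 25 = 6.25 (a 25-metre bolt = 25 metres).
P(N ≥ 10) = 1 − P(N ≤ 9) = 1 − Σ_{j=0}^{9} e^(−μ) μ^j/j! ≈ 0.1022.

0.1022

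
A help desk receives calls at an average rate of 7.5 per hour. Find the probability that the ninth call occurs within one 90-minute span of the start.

Over the interval, μ = 7.5 × 1.5 = 11.25 (a 90-minute span = 1.5 hours).
The ninth arrival falls in the interval iff at least 9 events occur there: P(S_9 ≤ t) = P(N ≥ 9) = 1 − P(N ≤ 8) ≈ 0.7895.

0.7895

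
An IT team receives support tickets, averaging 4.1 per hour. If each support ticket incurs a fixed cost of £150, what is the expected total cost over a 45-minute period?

E[N] = 4.1 × 0.75 = 3.075 (a 45-minute period = 0.75 hours); E[cost] = 3.075 × £150 = £461.25.

£461.25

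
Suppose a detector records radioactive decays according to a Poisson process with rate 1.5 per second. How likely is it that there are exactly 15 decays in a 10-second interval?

0.1024

Over the interval, μ = 1.5 × 10 = 15 (a 10-second interval = 10 seconds).
P(N = 15) = e^(−μ) μ^15/15! = e^(−15) · 15^15/1307674368000 ≈ 0.1024.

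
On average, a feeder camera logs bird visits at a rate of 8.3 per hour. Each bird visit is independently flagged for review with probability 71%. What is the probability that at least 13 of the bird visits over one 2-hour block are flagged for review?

0.3996

Thinning: the bird visits that are flagged for review themselves form a Poisson process with rate 0.71 × 8.3 = 5.893 per hour.
Over the interval, μ = 5.893 × 2 = 11.786 (a 2-hour block = 2 hours).
P(N ≥ 13) = 1 − P(N ≤ 12) ≈ 0.3996.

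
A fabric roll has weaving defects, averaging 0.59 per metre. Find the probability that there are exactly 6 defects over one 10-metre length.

Over the interval, μ = 0.59 × 10 = 5.9 (a 10-metre length = 10 metres).
P(N = 6) = e^(−μ) μ^6/6! = e^(−5.9) · 5.9^6/720 ≈ 0.1605.

0.1605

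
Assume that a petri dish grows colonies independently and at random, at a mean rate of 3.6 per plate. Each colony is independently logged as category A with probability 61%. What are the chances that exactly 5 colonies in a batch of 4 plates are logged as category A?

Thinning: the colonies that are logged as category A themselves form a Poisson process with rate 0.61 × 3.6 = 2.196 per plate.
Over the interval, μ = 2.196 × 4 = 8.784 (a batch of 4 plates = 4 plates).
P(N = 5) = e^(−8.784) · 8.784^5/5! ≈ 0.0667.

0.0667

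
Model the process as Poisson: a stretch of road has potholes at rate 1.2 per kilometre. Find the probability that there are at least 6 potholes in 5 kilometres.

0.5543

Over the interval, μ = 1.2 × 5 = 6 (5 kilometres).
P(N ≥ 6) = 1 − P(N ≤ 5) = 1 − Σ_{j=0}^{5} e^(−μ) μ^j/j! ≈ 0.5543.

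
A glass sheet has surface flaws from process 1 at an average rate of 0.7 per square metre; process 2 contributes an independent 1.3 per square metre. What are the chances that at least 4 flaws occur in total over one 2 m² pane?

0.5665

Independent Poisson processes superpose: combined rate λ = 0.7 + 1.3 = 2 per square metre.
Over the interval, μ = 2 × 2 = 4 (a 2 m² pane = 2 square metres).
P(N ≥ 4) = 1 − P(N ≤ 3) ≈ 0.5665.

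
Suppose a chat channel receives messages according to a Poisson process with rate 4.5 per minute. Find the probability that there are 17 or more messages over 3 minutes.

Over the interval, μ = 4.5 × 3 = 13.5 (3 minutes).
P(N ≥ 17) = 1 − P(N ≤ 16) = 1 − Σ_{j=0}^{16} e^(−μ) μ^j/j! ≈ 0.2025.

0.2025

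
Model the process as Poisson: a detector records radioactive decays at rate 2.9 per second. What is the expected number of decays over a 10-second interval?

E[N] = λt = 2.9 × 10 = 29 (a 10-second interval = 10 seconds).

29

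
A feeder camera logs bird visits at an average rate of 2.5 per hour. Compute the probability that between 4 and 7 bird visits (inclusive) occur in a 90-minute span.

0.4786

Over the interval, μ = 2.5 × 1.5 = 3.75 (a 90-minute span = 1.5 hours).
P(4 ≤ N ≤ 7) = Σ_{j=4}^{7} e^(−3.75) · 3.75^j/j! ≈ 0.4786.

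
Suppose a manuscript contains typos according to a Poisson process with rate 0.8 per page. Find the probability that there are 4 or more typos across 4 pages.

Over the interval, μ = 0.8 × 4 = 3.2 (4 pages).
P(N ≥ 4) = 1 − P(N ≤ 3) = 1 − Σ_{j=0}^{3} e^(−μ) μ^j/j! ≈ 0.3975.

0.3975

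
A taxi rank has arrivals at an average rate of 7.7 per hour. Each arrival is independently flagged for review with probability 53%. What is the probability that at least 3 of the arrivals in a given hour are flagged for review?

Thinning: the arrivals that are flagged for review themselves form a Poisson process with rate 0.53 × 7.7 = 4.081 per hour.
So μ = 4.081.
P(N ≥ 3) = 1 − P(N ≤ 2) ≈ 0.7735.

0.7735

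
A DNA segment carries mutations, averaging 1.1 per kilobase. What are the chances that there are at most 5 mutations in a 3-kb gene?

Over the interval, μ = 1.1 × 3 = 3.3 (a 3-kb gene = 3 kilobases).
P(N ≤ 5) = Σ_{j=0}^{5} e^(−μ) μ^j/j! ≈ 0.8829.

0.8829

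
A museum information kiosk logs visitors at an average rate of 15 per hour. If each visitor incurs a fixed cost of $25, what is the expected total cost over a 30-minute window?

$187.5

E[N] = 15 × 0.5 = 7.5 (a 30-minute window = 0.5 hours); E[cost] = 7.5 × $25 = $187.5.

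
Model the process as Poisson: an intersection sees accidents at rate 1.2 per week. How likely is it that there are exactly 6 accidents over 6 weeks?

Over the interval, μ = 1.2 × 6 = 7.2 (6 weeks).
P(N = 6) = e^(−μ) μ^6/6! = e^(−7.2) · 7.2^6/720 ≈ 0.1445.

0.1445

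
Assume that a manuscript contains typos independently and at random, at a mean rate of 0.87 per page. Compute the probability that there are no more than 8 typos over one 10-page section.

Over the interval, μ = 0.87 × 10 = 8.7 (a 10-page section = 10 pages).
P(N ≤ 8) = Σ_{j=0}^{8} e^(−μ) μ^j/j! ≈ 0.4958.

0.4958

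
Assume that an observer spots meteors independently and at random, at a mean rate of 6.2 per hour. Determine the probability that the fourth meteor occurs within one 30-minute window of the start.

0.3752

Over the interval, μ = 6.2 × 0.5 = 3.1 (a 30-minute window = 0.5 hours).
The fourth arrival falls in the interval iff at least 4 events occur there: P(S_4 ≤ t) = P(N ≥ 4) = 1 − P(N ≤ 3) ≈ 0.3752.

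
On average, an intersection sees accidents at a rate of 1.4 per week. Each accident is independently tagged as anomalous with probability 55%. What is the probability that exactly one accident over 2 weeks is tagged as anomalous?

0.3301

Thinning: the accidents that are tagged as anomalous themselves form a Poisson process with rate 0.55 × 1.4 = 0.77 per week.
Over the interval, μ = 0.77 × 2 = 1.54 (2 weeks).
P(N = 1) = e^(−1.54) · 1.54^1/1! ≈ 0.3301.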